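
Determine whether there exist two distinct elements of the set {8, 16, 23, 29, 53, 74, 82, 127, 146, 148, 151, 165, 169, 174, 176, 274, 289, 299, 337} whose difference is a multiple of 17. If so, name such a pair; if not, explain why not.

8 mod 17 = 8 and 127 mod 17 = 8, so 127 − 8 = 119 = 7·17.

The pair (8, 127) works.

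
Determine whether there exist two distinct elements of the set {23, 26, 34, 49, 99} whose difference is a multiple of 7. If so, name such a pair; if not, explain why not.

Residues mod 7: 23↦2, 26↦5, 34↦6, 49↦0, 99↦1.
No residue repeats among the 5 elements, so no pair has difference ≡ 0 (mod 7).

There is no such pair.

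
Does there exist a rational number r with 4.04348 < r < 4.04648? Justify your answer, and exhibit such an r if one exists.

Scale by 22: the interval becomes (88.95656, 89.02256), which contains the integer 89.
So r = 89/22 works: it is a ratio of integers, and dividing 22·4.04348 < 89 < 22·4.04648 through by 22 gives 4.04348 < 89/22 < 4.04648.

r = 89/22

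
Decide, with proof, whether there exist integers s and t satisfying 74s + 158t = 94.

s = 76, t = -35

Every value of 74s + 158t is a multiple of gcd(74, 158) = 2; since 2 ∣ 94, solutions exist.
Dividing through by 2 reduces the equation to 37s + 79t = 47.
Dividing repeatedly: 79 = 2·37 + 5, 37 = 7·5 + 2, 5 = 2·2 + 1, 2 = 2·1 + 0.
Back-substituting, 1 = 5 − 2·2 = 5 − 2·(37 − 7·5) = −2·37 + 15·5 = −2·37 + 15·(79 − 2·37) = 15·79 − 32·37; that is, 37·(-32) + 79·15 = 1.
Scaling by 47 gives the particular solution (s, t) = (-1504, 705).
Adding 20·79 to s and subtracting 20·37 from t gives the tidier solution (76, -35).
Indeed 74·76 + 158·(-35) = 5624 − 5530 = 94.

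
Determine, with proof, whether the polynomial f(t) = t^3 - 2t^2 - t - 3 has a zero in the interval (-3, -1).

f(-3) = -45 and f(-1) = -5, both negative, so a sign-change argument is unavailable; we show f keeps this sign on the whole interval.
Shift to the endpoint -1: with t = -1 − u (0 < u < 2), one computes f(-1 − u) = -u^3 - 5u^2 - 6u - 5.
The nonzero coefficients here are all negative, so for u > 0 every term is negative (or zero), and the constant term -5 is strictly negative.
Therefore f(t) < 0 throughout (-3, -1), and f has no zero there.

No such root exists.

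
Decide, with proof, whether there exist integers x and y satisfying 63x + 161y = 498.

There are no such integers.

Any value of 63x + 161y is a multiple of gcd(63, 161) = 7.
However 498 leaves remainder 1 on division by 7.
Therefore 63x + 161y = 498 has no solution in integers.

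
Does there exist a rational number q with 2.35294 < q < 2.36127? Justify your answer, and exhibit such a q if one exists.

Scale by 14: the interval becomes (32.94116, 33.05778), which contains the integer 33.
Dividing back, 2.35294 < 33/14 < 2.36127, and 33/14 is rational.

q = 33/14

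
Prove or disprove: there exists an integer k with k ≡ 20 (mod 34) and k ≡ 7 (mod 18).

Reduce both congruences modulo 2, which divides 34 and 18: they say k ≡ 20 (mod 2) and k ≡ 7 (mod 2).
But 20 mod 2 = 0 while 7 mod 2 = 1, a contradiction.
Therefore no such k exists.

There is no such integer.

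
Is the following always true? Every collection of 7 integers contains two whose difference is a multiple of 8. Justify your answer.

No, the set {9, 10, 11, 12, 13, 14, 15} is a counterexample.

Take the 7 consecutive integers 9, 10, …, 15: their residues mod 8 are all distinct because 7 ≤ 8.
The differences between them range over 1, …, 6, none of which is divisible by 8.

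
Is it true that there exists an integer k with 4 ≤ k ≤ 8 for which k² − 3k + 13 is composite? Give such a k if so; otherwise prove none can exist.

The values for k = 4, 5, …, 8 are 17, 23, 31, 41, 53, and each of these is prime.
So no value in the range makes the expression composite.

No such integer k in that range exists.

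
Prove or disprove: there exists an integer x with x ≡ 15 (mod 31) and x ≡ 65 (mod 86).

Since 31 and 86 share no common factor, CRT says the pair of congruences has a solution (unique mod 2666).
Any solution of the first congruence is x = 15 + 31t; substituting into the second, 31t ≡ 65 − 15 ≡ 50 (mod 86).
To invert 31 modulo 86: 86 = 2·31 + 24, 31 = 1·24 + 7, 24 = 3·7 + 3, 7 = 2·3 + 1, 3 = 3·1 + 0, and unwinding, 1 = 7 − 2·3 = 7 − 2·(24 − 3·7) = −2·24 + 7·7 = −2·24 + 7·(31 − 1·24) = 7·31 − 9·24 = 7·31 − 9·(86 − 2·31) = −9·86 + 25·31. Thus 31⁻¹ ≡ 25 (mod 86).
Therefore t ≡ 25·50 = 1250 ≡ 46 (mod 86).
Taking t = 46 gives x = 15 + 31·46 = 1441.
Check: 1441 mod 31 = 15, 1441 mod 86 = 65. ✓

x = 1441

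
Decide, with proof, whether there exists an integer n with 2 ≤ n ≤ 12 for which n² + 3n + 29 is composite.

n = 5

At n = 5: 5² + 3·5 + 29 = 69 = 3·23, which is composite.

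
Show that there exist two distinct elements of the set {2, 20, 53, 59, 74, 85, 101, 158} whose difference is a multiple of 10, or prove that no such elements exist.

Residues mod 10: 2↦2, 20↦0, 53↦3, 59↦9, 74↦4, 85↦5, 101↦1, 158↦8.
No residue repeats among the 8 elements, so no pair has difference ≡ 0 (mod 10).

No such pair exists.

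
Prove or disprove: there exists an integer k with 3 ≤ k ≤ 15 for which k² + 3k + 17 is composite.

k = 9

At k = 9: 9² + 3·9 + 17 = 125 = 5·25, which is composite.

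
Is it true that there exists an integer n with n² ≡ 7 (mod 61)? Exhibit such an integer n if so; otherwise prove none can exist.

61 is prime, so by Euler's criterion 7 is a square mod 61 iff 7^((61−1)/2) = 7^30 ≡ 1 (mod 61).
Squaring successively (mod 61): 7^2 = 49 ≡ 49; 7^4 ≡ 49² = 2401 ≡ 22; 7^8 ≡ 22² = 484 ≡ 57; 7^16 ≡ 57² = 3249 ≡ 16.
Since 30 = 16 + 8 + 4 + 2, 7^30 ≡ 16 · 57 · 22 · 49; multiplying out mod 61: 16·57 = 912 ≡ 58, then 58·22 = 1276 ≡ 56, then 56·49 = 2744 ≡ 60. Thus 7^30 ≡ 60 ≡ −1 (mod 61).
The value −1 means 7 is a non-residue modulo 61, so n² ≡ 7 (mod 61) is impossible.

No such integer exists.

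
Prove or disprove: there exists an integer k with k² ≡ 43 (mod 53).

k = 19 works: 19² = 361, and 361 − 43 = 318 = 6·53.

k = 19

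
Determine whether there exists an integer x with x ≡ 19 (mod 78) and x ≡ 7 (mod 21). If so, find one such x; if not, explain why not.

Here gcd(78, 21) = 3, and both 19 and 7 leave remainder 1 mod 3, so the system is consistent.
Step through x = 19, 19 + 78, 19 + 2·78, …: the values 19, 97, 175 reduce mod 21 to 19, 13, 7. The value 175 hits 7.
Check: 175 mod 78 = 19, 175 mod 21 = 7. ✓

x = 175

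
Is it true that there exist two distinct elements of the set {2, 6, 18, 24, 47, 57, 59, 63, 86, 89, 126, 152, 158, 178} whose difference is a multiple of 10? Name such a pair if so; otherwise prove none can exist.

Yes: 2 and 152.

2 mod 10 = 2 and 152 mod 10 = 2, so 152 − 2 = 150 = 15·10.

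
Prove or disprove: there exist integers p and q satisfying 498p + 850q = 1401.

There are no such integers.

gcd(498, 850) = 2, so every integer of the form 498p + 850q is a multiple of 2.
However 1401 leaves remainder 1 on division by 2.
Therefore 498p + 850q = 1401 has no solution in integers.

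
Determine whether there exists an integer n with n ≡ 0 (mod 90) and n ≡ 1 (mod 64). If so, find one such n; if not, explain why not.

No such integer exists.

Reduce both congruences modulo 2, which divides 90 and 64: they say n ≡ 0 (mod 2) and n ≡ 1 (mod 2).
But 0 mod 2 = 0 while 1 mod 2 = 1, a contradiction.
Therefore no such n exists.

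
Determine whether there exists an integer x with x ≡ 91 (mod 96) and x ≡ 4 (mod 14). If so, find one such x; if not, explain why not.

Reduce both congruences modulo 2, which divides 96 and 14: they say x ≡ 91 (mod 2) and x ≡ 4 (mod 2).
However 91 ≡ 1 and 4 ≡ 0 (mod 2), and 1 ≠ 0.
Hence the system has no solution.

No, no such integer exists.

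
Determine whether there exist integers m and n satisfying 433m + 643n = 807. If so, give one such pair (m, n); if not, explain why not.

m = 483, n = -324

433 and 643 are coprime, so 433m + 643n ranges over all of ℤ.
Run the Euclidean algorithm on 643 and 433: 643 = 1·433 + 210, 433 = 2·210 + 13, 210 = 16·13 + 2, 13 = 6·2 + 1, 2 = 2·1 + 0.
Back-substituting, 1 = 13 − 6·2 = 13 − 6·(210 − 16·13) = −6·210 + 97·13 = −6·210 + 97·(433 − 2·210) = 97·433 − 200·210 = 97·433 − 200·(643 − 1·433) = −200·643 + 297·433; that is, 433·297 + 643·(-200) = 1.
Times 807: 433·239679 + 643·(-161400) = 807, so (239679, -161400) solves it.
Shifting by a multiple of (643, −433) keeps it a solution: m = 239679 − 372·643 = 483, n = -161400 + 372·433 = -324.
Indeed 433·483 + 643·(-324) = 209139 − 208332 = 807.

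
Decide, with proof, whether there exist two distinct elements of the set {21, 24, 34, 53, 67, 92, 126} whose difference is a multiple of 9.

Two integers differ by a multiple of 9 exactly when they have the same residue mod 9. The residues are 21↦3, 24↦6, 34↦7, 53↦8, 67↦4, 92↦2, 126↦0.
No residue repeats among the 7 elements, so no pair has difference ≡ 0 (mod 9).

No such pair exists.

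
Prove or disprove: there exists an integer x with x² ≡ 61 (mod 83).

x = 71 works: 71² = 5041, and 5041 − 61 = 4980 = 60·83.

x = 71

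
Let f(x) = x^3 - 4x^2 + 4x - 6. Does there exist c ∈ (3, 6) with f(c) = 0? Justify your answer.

f(3) = -3 and f(6) = 90, which have opposite signs.
As a polynomial, f is continuous on every closed interval.
By the Intermediate Value Theorem f must vanish at some point of (3, 6).

Yes, f has a root in the interval.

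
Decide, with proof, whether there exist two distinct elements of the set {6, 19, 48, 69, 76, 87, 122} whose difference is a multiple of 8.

No such pair exists.

Residues mod 8: 6↦6, 19↦3, 48↦0, 69↦5, 76↦4, 87↦7, 122↦2.
No residue repeats among the 7 elements, so no pair has difference ≡ 0 (mod 8).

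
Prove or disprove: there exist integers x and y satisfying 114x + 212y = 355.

There are no such integers.

gcd(114, 212) = 2, so every integer of the form 114x + 212y is a multiple of 2.
However 355 leaves remainder 1 on division by 2.
So the equation is unsolvable over ℤ.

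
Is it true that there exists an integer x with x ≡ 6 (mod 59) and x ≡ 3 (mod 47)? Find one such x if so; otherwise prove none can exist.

gcd(59, 47) = 1, so the Chinese Remainder Theorem guarantees exactly one residue class mod 2773 satisfying both.
Any solution of the first congruence is x = 6 + 59t; substituting into the second, 59t ≡ 3 − 6 ≡ 44 (mod 47).
59 ≡ 12 (mod 47), so this reads 12t ≡ 44 (mod 47). Note 12·4 = 48 ≡ 1 (mod 47) (as 48 − 1 = 1·47), so 12⁻¹ ≡ 4.
Therefore t ≡ 4·44 = 176 ≡ 35 (mod 47).
Taking t = 35 gives x = 6 + 59·35 = 2071.
Indeed 2071 ≡ 6 (mod 59) and 2071 ≡ 3 (mod 47).

x = 2071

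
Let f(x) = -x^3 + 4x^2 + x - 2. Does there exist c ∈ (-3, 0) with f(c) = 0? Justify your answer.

Yes, such a c exists.

f(-3) = 58 and f(0) = -2, which have opposite signs.
Since f is a polynomial it is continuous on [-3, 0].
The Intermediate Value Theorem then guarantees some c ∈ (-3, 0) with f(c) = 0.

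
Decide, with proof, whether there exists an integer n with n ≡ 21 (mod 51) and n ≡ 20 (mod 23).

n = 480

gcd(51, 23) = 1, so the Chinese Remainder Theorem guarantees exactly one residue class mod 1173 satisfying both.
Write n = 21 + 51t and require 21 + 51t ≡ 20 (mod 23), i.e. 51t ≡ 22 (mod 23).
51 ≡ 5 (mod 23), so this reads 5t ≡ 22 (mod 23). Since 5·14 = 70 = 3·23 + 1, the inverse of 5 mod 23 is 14.
Therefore t ≡ 14·22 = 308 ≡ 9 (mod 23).
With t = 9: n = 21 + 51·9 = 480.
Verify: 480 = 9·51 + 21 and 480 = 20·23 + 20. ✓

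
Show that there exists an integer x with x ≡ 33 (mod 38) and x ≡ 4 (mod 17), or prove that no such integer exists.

x = 565

The moduli 38 and 17 are coprime, so by the Chinese Remainder Theorem a unique solution modulo 646 exists.
Write x = 33 + 38t and require 33 + 38t ≡ 4 (mod 17), i.e. 38t ≡ 5 (mod 17).
38 ≡ 4 (mod 17), so this reads 4t ≡ 5 (mod 17). Since 4·13 = 52 = 3·17 + 1, the inverse of 4 mod 17 is 13.
Therefore t ≡ 13·5 = 65 ≡ 14 (mod 17).
Taking t = 14 gives x = 33 + 38·14 = 565.
Check: 565 mod 38 = 33, 565 mod 17 = 4. ✓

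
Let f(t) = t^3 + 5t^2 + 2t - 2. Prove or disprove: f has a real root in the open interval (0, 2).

f(0) = -2 and f(2) = 30, which have opposite signs.
Since f is a polynomial it is continuous on [0, 2].
By the Intermediate Value Theorem f must vanish at some point of (0, 2).

Such a root exists.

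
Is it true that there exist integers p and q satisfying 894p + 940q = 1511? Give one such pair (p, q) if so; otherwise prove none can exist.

There are no such integers.

Any value of 894p + 940q is a multiple of gcd(894, 940) = 2.
But 1511 = 2·755 + 1, so 2 ∤ 1511.
Hence no integers p, q satisfy the equation.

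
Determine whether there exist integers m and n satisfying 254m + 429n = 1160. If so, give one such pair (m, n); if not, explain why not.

254 and 429 are coprime, so 254m + 429n ranges over all of ℤ.
Run the Euclidean algorithm on 429 and 254: 429 = 1·254 + 175, 254 = 1·175 + 79, 175 = 2·79 + 17, 79 = 4·17 + 11, 17 = 1·11 + 6, 11 = 1·6 + 5, 6 = 1·5 + 1, 5 = 5·1 + 0.
Back-substituting, 1 = 6 − 1·5 = 6 − (11 − 1·6) = −11 + 2·6 = −11 + 2·(17 − 1·11) = 2·17 − 3·11 = 2·17 − 3·(79 − 4·17) = −3·79 + 14·17 = −3·79 + 14·(175 − 2·79) = 14·175 − 31·79 = 14·175 − 31·(254 − 1·175) = −31·254 + 45·175 = −31·254 + 45·(429 − 1·254) = 45·429 − 76·254; that is, 254·(-76) + 429·45 = 1.
Scaling by 1160 gives the particular solution (m, n) = (-88160, 52200).
Shifting by a multiple of (429, −254) keeps it a solution: m = -88160 + 206·429 = 214, n = 52200 − 206·254 = -124.
Indeed 254·214 + 429·(-124) = 54356 − 53196 = 1160.

m = 214, n = -124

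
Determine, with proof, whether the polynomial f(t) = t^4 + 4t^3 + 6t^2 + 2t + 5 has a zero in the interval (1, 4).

No.

f(1) = 18 and f(4) = 621, both positive, so a sign-change argument is unavailable; we show f keeps this sign on the whole interval.
Shift to the endpoint 1: with t = 1 + u (0 < u < 3), one computes f(1 + u) = u^4 + 8u^3 + 24u^2 + 30u + 18.
All 5 nonzero coefficients of this polynomial in u are positive; hence for u > 0 the value is a sum of positive terms (the constant 18 among them).
Therefore f(t) > 0 throughout (1, 4), and f has no zero there.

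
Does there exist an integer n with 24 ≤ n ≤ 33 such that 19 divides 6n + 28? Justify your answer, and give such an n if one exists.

n = 27

n = 27 works, since 6·27 + 28 = 190 = 10·19.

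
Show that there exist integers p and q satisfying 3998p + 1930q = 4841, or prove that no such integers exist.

Any value of 3998p + 1930q is a multiple of gcd(3998, 1930) = 2.
However 4841 leaves remainder 1 on division by 2.
Hence no integers p, q satisfy the equation.

No such integers exist.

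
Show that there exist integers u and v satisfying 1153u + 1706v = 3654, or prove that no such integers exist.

1153 and 1706 are coprime, so 1153u + 1706v ranges over all of ℤ.
Run the Euclidean algorithm on 1706 and 1153: 1706 = 1·1153 + 553, 1153 = 2·553 + 47, 553 = 11·47 + 36, 47 = 1·36 + 11, 36 = 3·11 + 3, 11 = 3·3 + 2, 3 = 1·2 + 1, 2 = 2·1 + 0.
Unwinding: 1 = 3 − 1·2 = 3 − (11 − 3·3) = −11 + 4·3 = −11 + 4·(36 − 3·11) = 4·36 − 13·11 = 4·36 − 13·(47 − 1·36) = −13·47 + 17·36 = −13·47 + 17·(553 − 11·47) = 17·553 − 200·47 = 17·553 − 200·(1153 − 2·553) = −200·1153 + 417·553 = −200·1153 + 417·(1706 − 1·1153) = 417·1706 − 617·1153, i.e. 1153·(-617) + 1706·417 = 1.
Times 3654: 1153·(-2254518) + 1706·1523718 = 3654, so (-2254518, 1523718) solves it.
The general solution is u = -2254518 + 1706k, v = 1523718 − 1153k; taking k = 1322 gives the smaller pair u = 814, v = -548.
Check: 1153·814 + 1706·(-548) = 938542 − 934888 = 3654. ✓

u = 814, v = -548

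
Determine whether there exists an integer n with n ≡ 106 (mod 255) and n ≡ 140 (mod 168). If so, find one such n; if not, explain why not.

No, no such integer exists.

Reduce both congruences modulo 3, which divides 255 and 168: they say n ≡ 106 (mod 3) and n ≡ 140 (mod 3).
These are incompatible: 106 − 140 = -34 is not divisible by 3.
So no integer satisfies both congruences.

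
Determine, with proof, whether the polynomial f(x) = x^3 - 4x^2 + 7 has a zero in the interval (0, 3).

Yes, f has a root in the interval.

f(0) = 7 and f(3) = -2, which have opposite signs.
As a polynomial, f is continuous on every closed interval.
By the Intermediate Value Theorem, f takes the value 0 somewhere in the open interval.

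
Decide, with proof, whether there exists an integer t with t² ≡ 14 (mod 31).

t = 18 works: 18² = 324, and 324 − 14 = 310 = 10·31.

t = 18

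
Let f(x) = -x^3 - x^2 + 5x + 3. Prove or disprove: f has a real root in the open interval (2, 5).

f(2) = 1 and f(5) = -122, which have opposite signs.
As a polynomial, f is continuous on every closed interval.
By the Intermediate Value Theorem, f takes the value 0 somewhere in the open interval.

Such a root exists.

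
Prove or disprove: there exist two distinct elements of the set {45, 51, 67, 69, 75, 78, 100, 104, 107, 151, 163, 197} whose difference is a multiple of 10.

The pair (45, 75) works.

45 mod 10 = 5 and 75 mod 10 = 5, so 75 − 45 = 30 = 3·10.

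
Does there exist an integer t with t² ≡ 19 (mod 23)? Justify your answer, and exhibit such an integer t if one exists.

No such integer exists.

23 is prime, so by Euler's criterion 19 is a square mod 23 iff 19^((23−1)/2) = 19^11 ≡ 1 (mod 23).
Squaring successively (mod 23): 19^2 = 361 ≡ 16; 19^4 ≡ 16² = 256 ≡ 3; 19^8 ≡ 3² = 9 ≡ 9.
Since 11 = 8 + 2 + 1, 19^11 ≡ 9 · 16 · 19; multiplying out mod 23: 9·16 = 144 ≡ 6, then 6·19 = 114 ≡ 22. Thus 19^11 ≡ 22 ≡ −1 (mod 23).
The value −1 means 19 is a non-residue modulo 23, so t² ≡ 19 (mod 23) is impossible.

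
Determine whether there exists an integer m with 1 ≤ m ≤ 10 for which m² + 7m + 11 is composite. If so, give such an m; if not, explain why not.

At m = 4: 4² + 7·4 + 11 = 55 = 5·11, which is composite.

m = 4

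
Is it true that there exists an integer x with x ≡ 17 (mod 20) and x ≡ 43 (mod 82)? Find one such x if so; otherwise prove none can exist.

x = 617

The moduli are not coprime: gcd(20, 82) = 2. Compatibility requires 2 ∣ (43 − 17) = 26, which holds, so solutions exist.
Write x = 17 + 20t. Then 20t ≡ 43 − 17 ≡ 26 (mod 82); dividing through by 2 gives 10t ≡ 13 (mod 41).
Note 10·37 = 370 ≡ 1 (mod 41) (as 370 − 1 = 9·41), so 10⁻¹ ≡ 37.
Multiplying by 37: t ≡ 37·13 = 481 ≡ 30 (mod 41).
Then x = 17 + 20·30 = 617.
Indeed 617 ≡ 17 (mod 20) and 617 ≡ 43 (mod 82).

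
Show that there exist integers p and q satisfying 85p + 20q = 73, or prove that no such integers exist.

gcd(85, 20) = 5, so every integer of the form 85p + 20q is a multiple of 5.
But 73 is not a multiple of 5 (it leaves remainder 3).
So the equation is unsolvable over ℤ.

There are no such integers.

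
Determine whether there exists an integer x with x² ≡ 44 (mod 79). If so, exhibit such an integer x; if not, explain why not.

x = 53

Take x = 53. Then 53² = 2809 = 35·79 + 44, so 53² ≡ 44 (mod 79).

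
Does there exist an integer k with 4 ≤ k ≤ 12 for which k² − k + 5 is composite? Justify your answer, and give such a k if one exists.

At k = 5: 5² − 5 + 5 = 25 = 5·5, which is composite.

k = 5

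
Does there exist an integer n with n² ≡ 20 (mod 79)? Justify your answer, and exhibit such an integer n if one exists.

Take n = 40. Then 40² = 1600 = 20·79 + 20, so 40² ≡ 20 (mod 79).

n = 40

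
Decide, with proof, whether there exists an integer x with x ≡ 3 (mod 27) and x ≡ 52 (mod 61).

Since 27 and 61 share no common factor, CRT says the pair of congruences has a solution (unique mod 1647).
Write x = 3 + 27t and require 3 + 27t ≡ 52 (mod 61), i.e. 27t ≡ 49 (mod 61).
Invert 27 mod 61 by the Euclidean algorithm: 61 = 2·27 + 7, 27 = 3·7 + 6, 7 = 1·6 + 1, 6 = 6·1 + 0; back-substituting, 1 = 7 − 1·6 = 7 − (27 − 3·7) = −27 + 4·7 = −27 + 4·(61 − 2·27) = 4·61 − 9·27. Hence 27·(-9) ≡ 1, so 27⁻¹ ≡ -9 ≡ 52 (mod 61).
Multiplying by 52: t ≡ 52·49 = 2548 ≡ 47 (mod 61).
Taking t = 47 gives x = 3 + 27·47 = 1272.
Check: 1272 mod 27 = 3, 1272 mod 61 = 52. ✓

x = 1272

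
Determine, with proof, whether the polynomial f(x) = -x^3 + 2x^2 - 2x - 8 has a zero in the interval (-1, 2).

f(-1) = -3 and f(2) = -12, both negative.
The derivative f'(x) = -3x^2 + 4x - 2 is a quadratic with discriminant 4² − 4·(-3)·(-2) = -8 < 0; it never vanishes, so it is always negative (sign of the leading coefficient).
Hence f is strictly decreasing on ℝ, and in particular on [-1, 2]. A strictly monotone function with same-sign endpoint values stays negative on the whole interval, so f has no zero in (-1, 2).

f has no root in that interval.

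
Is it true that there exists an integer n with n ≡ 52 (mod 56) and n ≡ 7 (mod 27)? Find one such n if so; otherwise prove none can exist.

n = 1060

Since 56 and 27 share no common factor, CRT says the pair of congruences has a solution (unique mod 1512).
Write n = 52 + 56t and require 52 + 56t ≡ 7 (mod 27), i.e. 56t ≡ 9 (mod 27).
56 ≡ 2 (mod 27), so this reads 2t ≡ 9 (mod 27). Note 2·14 = 28 ≡ 1 (mod 27) (as 28 − 1 = 1·27), so 2⁻¹ ≡ 14.
Therefore t ≡ 14·9 = 126 ≡ 18 (mod 27).
Taking t = 18 gives n = 52 + 56·18 = 1060.
Indeed 1060 ≡ 52 (mod 56) and 1060 ≡ 7 (mod 27).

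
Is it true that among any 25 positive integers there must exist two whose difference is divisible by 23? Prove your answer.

Partition the integers by their residue mod 23; there are 23 classes.
Placing 25 integers into 23 classes, some class receives at least two — say a and b.
Then a ≡ b (mod 23), i.e. 23 ∣ (a − b).

True.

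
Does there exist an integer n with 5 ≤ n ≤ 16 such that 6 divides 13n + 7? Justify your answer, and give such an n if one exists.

Try n = 5: 13·5 + 7 = 72 = 12·6, which is divisible by 6.

n = 5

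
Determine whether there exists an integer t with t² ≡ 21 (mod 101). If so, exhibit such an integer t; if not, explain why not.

t = 83

Take t = 83. Then 83² = 6889 = 68·101 + 21, so 83² ≡ 21 (mod 101).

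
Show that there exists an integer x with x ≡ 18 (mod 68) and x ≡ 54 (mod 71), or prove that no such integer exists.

x = 4030

The moduli 68 and 71 are coprime, so by the Chinese Remainder Theorem a unique solution modulo 4828 exists.
Any solution of the first congruence is x = 18 + 68t; substituting into the second, 68t ≡ 54 − 18 ≡ 36 (mod 71).
Invert 68 mod 71 by the Euclidean algorithm: 71 = 1·68 + 3, 68 = 22·3 + 2, 3 = 1·2 + 1, 2 = 2·1 + 0; back-substituting, 1 = 3 − 1·2 = 3 − (68 − 22·3) = −68 + 23·3 = −68 + 23·(71 − 1·68) = 23·71 − 24·68. Hence 68·(-24) ≡ 1, so 68⁻¹ ≡ -24 ≡ 47 (mod 71).
Therefore t ≡ 47·36 = 1692 ≡ 59 (mod 71).
With t = 59: x = 18 + 68·59 = 4030.
Indeed 4030 ≡ 18 (mod 68) and 4030 ≡ 54 (mod 71).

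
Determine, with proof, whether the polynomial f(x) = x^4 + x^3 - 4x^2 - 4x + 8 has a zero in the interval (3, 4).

f has no root in that interval.

f(3) = 68 and f(4) = 248, both positive, so a sign-change argument is unavailable; we show f keeps this sign on the whole interval.
Substitute x = 3 + u, where 0 < u < 1 on the interval. Expanding, f(3 + u) = u^4 + 13u^3 + 59u^2 + 107u + 68.
All 5 nonzero coefficients of this polynomial in u are positive; hence for u > 0 the value is a sum of positive terms (the constant 68 among them).
Therefore f(x) > 0 throughout (3, 4), and f has no zero there.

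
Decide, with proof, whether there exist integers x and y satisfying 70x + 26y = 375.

No, no such integers exist.

Any value of 70x + 26y is a multiple of gcd(70, 26) = 2.
But 375 is not a multiple of 2 (it leaves remainder 1).
Therefore 70x + 26y = 375 has no solution in integers.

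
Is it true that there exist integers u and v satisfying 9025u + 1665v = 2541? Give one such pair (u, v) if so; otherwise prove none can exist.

gcd(9025, 1665) = 5, so every integer of the form 9025u + 1665v is a multiple of 5.
However 2541 leaves remainder 1 on division by 5.
So the equation is unsolvable over ℤ.

No such integers exist.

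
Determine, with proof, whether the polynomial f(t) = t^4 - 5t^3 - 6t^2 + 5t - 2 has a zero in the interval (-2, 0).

Such a root exists.

f(-2) = 20 and f(0) = -2, which have opposite signs.
Since f is a polynomial it is continuous on [-2, 0].
By the Intermediate Value Theorem, f takes the value 0 somewhere in the open interval.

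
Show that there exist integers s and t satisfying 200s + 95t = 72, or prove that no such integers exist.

Both 200 and 95 are divisible by gcd(200, 95) = 5, hence so is any combination 200s + 95t.
But 72 = 5·14 + 2, so 5 ∤ 72.
Therefore 200s + 95t = 72 has no solution in integers.

No such integers exist.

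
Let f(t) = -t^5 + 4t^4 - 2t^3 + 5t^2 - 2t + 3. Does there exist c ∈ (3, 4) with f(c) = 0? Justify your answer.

f(3) = 69 and f(4) = -53, which have opposite signs.
Since f is a polynomial it is continuous on [3, 4].
So by the Intermediate Value Theorem there is a c strictly between 3 and 4 with f(c) = 0.

Yes, such a c exists.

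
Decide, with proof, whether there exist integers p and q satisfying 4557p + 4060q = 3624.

gcd(4557, 4060) = 7, so every integer of the form 4557p + 4060q is a multiple of 7.
But 3624 = 7·517 + 5, so 7 ∤ 3624.
So the equation is unsolvable over ℤ.

No such integers exist.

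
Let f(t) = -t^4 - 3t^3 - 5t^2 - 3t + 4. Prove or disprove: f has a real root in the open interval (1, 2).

f has no root in that interval.

The endpoint values f(1) = -8 and f(2) = -62 are both negative. Claim: f(t) < 0 for every t in (1, 2).
Shift to the endpoint 1: with t = 1 + u (0 < u < 1), one computes f(1 + u) = -u^4 - 7u^3 - 20u^2 - 26u - 8.
The nonzero coefficients here are all negative, so for u > 0 every term is negative (or zero), and the constant term -8 is strictly negative.
Therefore f(t) < 0 throughout (1, 2), and f has no zero there.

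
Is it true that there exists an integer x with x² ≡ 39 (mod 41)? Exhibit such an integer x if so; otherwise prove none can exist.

x = 11 works: 11² = 121, and 121 − 39 = 82 = 2·41.

x = 11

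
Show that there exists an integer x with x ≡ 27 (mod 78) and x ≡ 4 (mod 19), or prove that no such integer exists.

x = 1353

The moduli 78 and 19 are coprime, so by the Chinese Remainder Theorem a unique solution modulo 1482 exists.
Any solution of the first congruence is x = 27 + 78t; substituting into the second, 78t ≡ 4 − 27 ≡ 15 (mod 19).
78 ≡ 2 (mod 19), so this reads 2t ≡ 15 (mod 19). Invert 2 mod 19 by the Euclidean algorithm: 19 = 9·2 + 1, 2 = 2·1 + 0; back-substituting, 1 = 19 − 9·2. Hence 2·(-9) ≡ 1, so 2⁻¹ ≡ -9 ≡ 10 (mod 19).
Therefore t ≡ 10·15 = 150 ≡ 17 (mod 19).
Taking t = 17 gives x = 27 + 78·17 = 1353.
Check: 1353 mod 78 = 27, 1353 mod 19 = 4. ✓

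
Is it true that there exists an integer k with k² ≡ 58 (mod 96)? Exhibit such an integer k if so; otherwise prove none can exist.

Since 4 ∣ 96, a solution of k² ≡ 58 (mod 96) would also satisfy k² ≡ 58 ≡ 2 (mod 4).
Squares mod 4 repeat after k = 2 (as (−k)² = k²); for k = 0..2 they are 0, 1, 0.
So the quadratic residues mod 4 are {0, 1}, and 2 is not among them.
Hence no integer k has k² ≡ 58 (mod 96).

No, no such integer exists.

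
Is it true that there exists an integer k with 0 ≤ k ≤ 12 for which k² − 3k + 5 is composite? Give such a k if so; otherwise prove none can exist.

k = 7

At k = 7: 7² − 3·7 + 5 = 33 = 3·11, which is composite.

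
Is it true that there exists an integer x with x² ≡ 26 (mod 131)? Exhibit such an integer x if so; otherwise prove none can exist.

There is no such integer.

131 is prime, so by Euler's criterion 26 is a square mod 131 iff 26^((131−1)/2) = 26^65 ≡ 1 (mod 131).
Squaring successively (mod 131): 26^2 = 676 ≡ 21; 26^4 ≡ 21² = 441 ≡ 48; 26^8 ≡ 48² = 2304 ≡ 77; 26^16 ≡ 77² = 5929 ≡ 34; 26^32 ≡ 34² = 1156 ≡ 108; 26^64 ≡ 108² = 11664 ≡ 5.
Since 65 = 64 + 1, 26^65 ≡ 5 · 26; multiplying out mod 131: 5·26 = 130 ≡ 130. Thus 26^65 ≡ 130 ≡ −1 (mod 131).
The value −1 means 26 is a non-residue modulo 131, so x² ≡ 26 (mod 131) is impossible.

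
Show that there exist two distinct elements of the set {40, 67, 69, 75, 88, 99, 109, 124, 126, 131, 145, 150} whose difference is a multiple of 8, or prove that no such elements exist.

40 and 88 are such a pair.

40 mod 8 = 0 and 88 mod 8 = 0, so 88 − 40 = 48 = 6·8.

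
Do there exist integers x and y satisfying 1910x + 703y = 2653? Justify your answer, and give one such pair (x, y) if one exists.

x = 347, y = -939

1910 and 703 are coprime, so 1910x + 703y ranges over all of ℤ.
Dividing repeatedly: 1910 = 2·703 + 504, 703 = 1·504 + 199, 504 = 2·199 + 106, 199 = 1·106 + 93, 106 = 1·93 + 13, 93 = 7·13 + 2, 13 = 6·2 + 1, 2 = 2·1 + 0.
Unwinding: 1 = 13 − 6·2 = 13 − 6·(93 − 7·13) = −6·93 + 43·13 = −6·93 + 43·(106 − 1·93) = 43·106 − 49·93 = 43·106 − 49·(199 − 1·106) = −49·199 + 92·106 = −49·199 + 92·(504 − 2·199) = 92·504 − 233·199 = 92·504 − 233·(703 − 1·504) = −233·703 + 325·504 = −233·703 + 325·(1910 − 2·703) = 325·1910 − 883·703, i.e. 1910·325 + 703·(-883) = 1.
Multiplying through by 2653: x = 325·2653 = 862225, y = (-883)·2653 = -2342599 is a solution.
Shifting by a multiple of (703, −1910) keeps it a solution: x = 862225 − 1226·703 = 347, y = -2342599 + 1226·1910 = -939.
Check: 1910·347 + 703·(-939) = 662770 − 660117 = 2653. ✓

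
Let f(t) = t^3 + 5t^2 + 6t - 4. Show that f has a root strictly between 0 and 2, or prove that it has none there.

Yes, f has a root in the interval.

f(0) = -4 and f(2) = 36, which have opposite signs.
As a polynomial, f is continuous on every closed interval.
By the Intermediate Value Theorem f must vanish at some point of (0, 2).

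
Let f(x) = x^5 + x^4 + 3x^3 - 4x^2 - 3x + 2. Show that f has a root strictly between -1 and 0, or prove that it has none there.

f(-1) = -2 and f(0) = 2, which have opposite signs.
As a polynomial, f is continuous on every closed interval.
By the Intermediate Value Theorem, f takes the value 0 somewhere in the open interval.

Yes, f has a root in the interval.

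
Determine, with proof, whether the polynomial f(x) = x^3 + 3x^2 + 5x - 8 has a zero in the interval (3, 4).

Evaluate at the endpoints: f(3) = 61, f(4) = 124 — same sign (positive).
f'(x) = 3x^2 + 6x + 5 has discriminant 6² − 4·3·5 = -24 < 0, so f' has no real roots and is positive for every real x.
So f is strictly increasing; between 3 and 4 its values lie between f(3) = 61 and f(4) = 124, all positive. Therefore f has no root in (3, 4).

f has no root in that interval.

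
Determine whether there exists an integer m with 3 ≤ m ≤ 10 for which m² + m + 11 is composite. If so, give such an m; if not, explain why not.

m = 10

At m = 10: 10² + 10 + 11 = 121 = 11·11, which is composite.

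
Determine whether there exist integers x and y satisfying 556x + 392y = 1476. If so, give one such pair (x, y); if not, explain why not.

gcd(556, 392) = 4, and 4 divides 1476, so integer solutions exist.
Dividing through by 4 reduces the equation to 139x + 98y = 369.
Dividing repeatedly: 139 = 1·98 + 41, 98 = 2·41 + 16, 41 = 2·16 + 9, 16 = 1·9 + 7, 9 = 1·7 + 2, 7 = 3·2 + 1, 2 = 2·1 + 0.
Unwinding: 1 = 7 − 3·2 = 7 − 3·(9 − 1·7) = −3·9 + 4·7 = −3·9 + 4·(16 − 1·9) = 4·16 − 7·9 = 4·16 − 7·(41 − 2·16) = −7·41 + 18·16 = −7·41 + 18·(98 − 2·41) = 18·98 − 43·41 = 18·98 − 43·(139 − 1·98) = −43·139 + 61·98, i.e. 139·(-43) + 98·61 = 1.
Times 369: 139·(-15867) + 98·22509 = 369, so (-15867, 22509) solves it.
Adding 162·98 to x and subtracting 162·139 from y gives the tidier solution (9, -9).
Check: 556·9 + 392·(-9) = 5004 − 3528 = 1476. ✓

x = 9, y = -9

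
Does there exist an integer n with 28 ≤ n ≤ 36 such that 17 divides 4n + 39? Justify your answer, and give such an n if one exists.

No, no such integer n in that range exists.

For n = 28, 29, …, 36 the values of 4n + 39 modulo 17 are 15, 2, 6, 10, 14, 1, 5, 9, 13 respectively.
Since 0 is absent from this list, 17 ∤ 4n + 39 for every n with 28 ≤ n ≤ 36.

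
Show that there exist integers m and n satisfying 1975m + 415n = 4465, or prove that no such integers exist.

m = 1, n = 6

Every value of 1975m + 415n is a multiple of gcd(1975, 415) = 5; since 5 ∣ 4465, solutions exist.
Dividing through by 5 reduces the equation to 395m + 83n = 893.
Run the Euclidean algorithm on 395 and 83: 395 = 4·83 + 63, 83 = 1·63 + 20, 63 = 3·20 + 3, 20 = 6·3 + 2, 3 = 1·2 + 1, 2 = 2·1 + 0.
Working back up the chain: 1 = 3 − 1·2 = 3 − (20 − 6·3) = −20 + 7·3 = −20 + 7·(63 − 3·20) = 7·63 − 22·20 = 7·63 − 22·(83 − 1·63) = −22·83 + 29·63 = −22·83 + 29·(395 − 4·83) = 29·395 − 138·83. So 395·29 + 83·(-138) = 1.
Times 893: 395·25897 + 83·(-123234) = 893, so (25897, -123234) solves it.
Subtracting 312·83 from m and adding 312·395 to n gives the tidier solution (1, 6).
Check: 1975·1 + 415·6 = 1975 + 2490 = 4465. ✓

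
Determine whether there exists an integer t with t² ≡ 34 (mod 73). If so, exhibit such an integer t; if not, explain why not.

There is no such integer.

73 is prime, so by Euler's criterion 34 is a square mod 73 iff 34^((73−1)/2) = 34^36 ≡ 1 (mod 73).
Repeated squaring mod 73: 34^2 = 1156 ≡ 61; 34^4 ≡ 61² = 3721 ≡ 71; 34^8 ≡ 71² = 5041 ≡ 4; 34^16 ≡ 4² = 16 ≡ 16; 34^32 ≡ 16² = 256 ≡ 37.
Since 36 = 32 + 4, 34^36 ≡ 37 · 71; multiplying out mod 73: 37·71 = 2627 ≡ 72. Thus 34^36 ≡ 72 ≡ −1 (mod 73).
The value −1 means 34 is a non-residue modulo 73, so t² ≡ 34 (mod 73) is impossible.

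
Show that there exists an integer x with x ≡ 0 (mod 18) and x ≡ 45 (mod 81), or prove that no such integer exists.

Here gcd(18, 81) = 9, and both 0 and 45 leave remainder 0 mod 9, so the system is consistent.
The integers ≡ 0 (mod 18) are 0, 18, 36, 54, 72, 90, 108, 126, …; their remainders mod 81 are 0, 18, 36, 54, 72, 9, 27, 45, so x = 126 is the first that is ≡ 45 (mod 81).
Verify: 126 = 7·18 + 0 and 126 = 1·81 + 45. ✓

x = 126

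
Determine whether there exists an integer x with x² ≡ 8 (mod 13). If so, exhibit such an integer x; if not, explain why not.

Squares mod 13 repeat after x = 6 (as (−x)² = x²); for x = 0..6 they are 0, 1, 4, 9, 3, 12, 10.
So the quadratic residues mod 13 are {0, 1, 3, 4, 9, 10, 12}, and 8 is not among them.
Hence no integer x has x² ≡ 8 (mod 13).

There is no such integer.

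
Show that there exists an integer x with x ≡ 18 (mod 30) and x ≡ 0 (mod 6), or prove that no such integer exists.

Here gcd(30, 6) = 6, and both 18 and 0 leave remainder 0 mod 6, so the system is consistent.
In fact x = 18 itself already satisfies 18 mod 6 = 0.
Verify: 18 = 0·30 + 18 and 18 = 3·6 + 0. ✓

x = 18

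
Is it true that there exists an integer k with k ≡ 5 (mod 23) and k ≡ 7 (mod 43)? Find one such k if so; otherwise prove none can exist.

k = 695

gcd(23, 43) = 1, so the Chinese Remainder Theorem guarantees exactly one residue class mod 989 satisfying both.
Write k = 5 + 23t and require 5 + 23t ≡ 7 (mod 43), i.e. 23t ≡ 2 (mod 43).
Invert 23 mod 43 by the Euclidean algorithm: 43 = 1·23 + 20, 23 = 1·20 + 3, 20 = 6·3 + 2, 3 = 1·2 + 1, 2 = 2·1 + 0; back-substituting, 1 = 3 − 1·2 = 3 − (20 − 6·3) = −20 + 7·3 = −20 + 7·(23 − 1·20) = 7·23 − 8·20 = 7·23 − 8·(43 − 1·23) = −8·43 + 15·23. Hence 23·15 ≡ 1, so 23⁻¹ ≡ 15 (mod 43).
Multiplying by 15: t ≡ 15·2 = 30 (mod 43).
Taking t = 30 gives k = 5 + 23·30 = 695.
Verify: 695 = 30·23 + 5 and 695 = 16·43 + 7. ✓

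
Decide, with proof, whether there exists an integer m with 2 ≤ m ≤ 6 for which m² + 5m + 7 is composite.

At m = 2: 2² + 5·2 + 7 = 21 = 3·7, which is composite.

m = 2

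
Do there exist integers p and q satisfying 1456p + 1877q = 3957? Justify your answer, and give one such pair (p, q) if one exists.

p = 1074, q = -831

Since gcd(1456, 1877) = 1, every integer is an integer combination of 1456 and 1877.
Dividing repeatedly: 1877 = 1·1456 + 421, 1456 = 3·421 + 193, 421 = 2·193 + 35, 193 = 5·35 + 18, 35 = 1·18 + 17, 18 = 1·17 + 1, 17 = 17·1 + 0.
Back-substituting, 1 = 18 − 1·17 = 18 − (35 − 1·18) = −35 + 2·18 = −35 + 2·(193 − 5·35) = 2·193 − 11·35 = 2·193 − 11·(421 − 2·193) = −11·421 + 24·193 = −11·421 + 24·(1456 − 3·421) = 24·1456 − 83·421 = 24·1456 − 83·(1877 − 1·1456) = −83·1877 + 107·1456; that is, 1456·107 + 1877·(-83) = 1.
Times 3957: 1456·423399 + 1877·(-328431) = 3957, so (423399, -328431) solves it.
Subtracting 225·1877 from p and adding 225·1456 to q gives the tidier solution (1074, -831).
Indeed 1456·1074 + 1877·(-831) = 1563744 − 1559787 = 3957.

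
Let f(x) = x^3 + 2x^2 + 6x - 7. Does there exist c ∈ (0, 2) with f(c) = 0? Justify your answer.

f(0) = -7 and f(2) = 21, which have opposite signs.
Since f is a polynomial it is continuous on [0, 2].
So by the Intermediate Value Theorem there is a c strictly between 0 and 2 with f(c) = 0.

Yes, such a c exists.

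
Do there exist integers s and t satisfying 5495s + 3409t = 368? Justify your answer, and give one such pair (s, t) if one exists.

Any value of 5495s + 3409t is a multiple of gcd(5495, 3409) = 7.
But 368 = 7·52 + 4, so 7 ∤ 368.
Hence no integers s, t satisfy the equation.

No such integers exist.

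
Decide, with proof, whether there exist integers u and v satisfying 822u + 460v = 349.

There are no such integers.

gcd(822, 460) = 2, so every integer of the form 822u + 460v is a multiple of 2.
But 349 is not a multiple of 2 (it leaves remainder 1).
Hence no integers u, v satisfy the equation.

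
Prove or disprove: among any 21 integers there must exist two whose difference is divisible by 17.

There are exactly 17 possible remainders on division by 17.
Since 21 > 17, two of the 21 integers must share a residue class by the pigeonhole principle; call them a and b.
Then a ≡ b (mod 17), i.e. 17 ∣ (a − b).

Yes.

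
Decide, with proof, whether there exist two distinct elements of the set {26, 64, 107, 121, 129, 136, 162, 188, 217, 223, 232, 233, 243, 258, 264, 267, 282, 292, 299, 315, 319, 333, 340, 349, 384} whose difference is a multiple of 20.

The pair (64, 264) works.

Both 64 and 264 leave remainder 4 on division by 20; their difference 200 = 10·20 is a multiple of 20.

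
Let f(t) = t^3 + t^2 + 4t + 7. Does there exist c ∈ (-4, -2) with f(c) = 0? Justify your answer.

f(-4) = -57 and f(-2) = -5, both negative.
f'(t) = 3t^2 + 2t + 4 has discriminant 2² − 4·3·4 = -44 < 0, so f' has no real roots and is positive for every real t.
Hence f is strictly increasing on ℝ, and in particular on [-4, -2]. A strictly monotone function with same-sign endpoint values stays negative on the whole interval, so f has no zero in (-4, -2).

f has no root in that interval.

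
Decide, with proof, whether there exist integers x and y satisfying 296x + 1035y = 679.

Since gcd(296, 1035) = 1, every integer is an integer combination of 296 and 1035.
Euclidean algorithm: 1035 = 3·296 + 147, 296 = 2·147 + 2, 147 = 73·2 + 1, 2 = 2·1 + 0.
Working back up the chain: 1 = 147 − 73·2 = 147 − 73·(296 − 2·147) = −73·296 + 147·147 = −73·296 + 147·(1035 − 3·296) = 147·1035 − 514·296. So 296·(-514) + 1035·147 = 1.
Multiplying through by 679: x = (-514)·679 = -349006, y = 147·679 = 99813 is a solution.
The general solution is x = -349006 + 1035k, y = 99813 − 296k; taking k = 338 gives the smaller pair x = 824, y = -235.
Check: 296·824 + 1035·(-235) = 243904 − 243225 = 679. ✓

x = 824, y = -235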